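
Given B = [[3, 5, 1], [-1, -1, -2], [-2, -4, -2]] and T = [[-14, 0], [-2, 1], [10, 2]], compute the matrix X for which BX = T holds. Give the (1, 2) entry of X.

Left-multiplying both sides by B⁻¹ gives X = B⁻¹T.
B has determinant -6; B⁻¹ = [[1, -1, 3/2], [-1/3, 2/3, -5/6], [-1/3, -1/3, -1/3]].
X = B⁻¹T = [[1, -1, 3/2], [-1/3, 2/3, -5/6], [-1/3, -1/3, -1/3]] · [[-14, 0], [-2, 1], [10, 2]] = [[3, 2], [-5, -1], [2, -1]].

2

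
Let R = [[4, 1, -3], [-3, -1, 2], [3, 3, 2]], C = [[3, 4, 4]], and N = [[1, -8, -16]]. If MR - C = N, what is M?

MR = N + C = [[4, -4, -12]].
Right-multiplying both sides by R⁻¹ gives M = (N + C)R⁻¹.
det R = -2, so R⁻¹ = [[4, 11/2, 1/2], [-6, -17/2, -1/2], [3, 9/2, 1/2]].
M = (N + C)R⁻¹ = [[4, 2, -2]].

M = [[4, 2, -2]]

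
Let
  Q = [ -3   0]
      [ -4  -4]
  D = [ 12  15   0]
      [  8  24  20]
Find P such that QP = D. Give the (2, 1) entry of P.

2

Since Q multiplies P on the left, P = Q⁻¹D.
det Q = 12; the adjugate gives Q⁻¹ = [[-1/3, 0], [1/3, -1/4]].
P = Q⁻¹D = [[-1/3, 0], [1/3, -1/4]] · [[12, 15, 0], [8, 24, 20]] = [[-4, -5, 0], [2, -1, -5]].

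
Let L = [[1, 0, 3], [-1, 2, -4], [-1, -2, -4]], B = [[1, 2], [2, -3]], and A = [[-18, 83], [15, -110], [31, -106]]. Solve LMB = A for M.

M = L⁻¹AB⁻¹ (apply L⁻¹ on the left and B⁻¹ on the right).
det L = -4; the adjugate gives L⁻¹ = [[4, 3/2, 3/2], [0, 1/4, -1/4], [-1, -1/2, -1/2]].
B has determinant -7; B⁻¹ = [[3/7, 2/7], [2/7, -1/7]].
L⁻¹A = [[-3, 8], [-4, -1], [-5, 25]].
M = (L⁻¹A)B⁻¹ = [[1, -2], [-2, -1], [5, -5]].

M = [[1, -2], [-2, -1], [5, -5]]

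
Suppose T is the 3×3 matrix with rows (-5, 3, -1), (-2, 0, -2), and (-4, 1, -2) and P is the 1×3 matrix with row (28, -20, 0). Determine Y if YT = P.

Right-multiplying both sides by T⁻¹ gives Y = PT⁻¹.
det T = 4; the adjugate gives T⁻¹ = [[1/2, 5/4, -3/2], [1, 3/2, -2], [-1/2, -7/4, 3/2]].
Y = PT⁻¹ = [[28, -20, 0]] · [[1/2, 5/4, -3/2], [1, 3/2, -2], [-1/2, -7/4, 3/2]] = [[-6, 5, -2]].

Y = [[-6, 5, -2]]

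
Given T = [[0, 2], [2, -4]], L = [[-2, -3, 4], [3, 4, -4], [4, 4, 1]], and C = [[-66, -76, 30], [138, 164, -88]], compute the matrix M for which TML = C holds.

Left-multiply by T⁻¹ and right-multiply by L⁻¹: M = T⁻¹CL⁻¹.
det T = -4, so T⁻¹ = [[1, 1/2], [1/2, 0]].
L has determinant 1; L⁻¹ = [[20, 19, -4], [-19, -18, 4], [-4, -4, 1]].
T⁻¹C = [[3, 6, -14], [-33, -38, 15]].
M = (T⁻¹C)L⁻¹ = [[2, 5, -2], [2, -3, -5]].

M = [[2, 5, -2], [2, -3, -5]]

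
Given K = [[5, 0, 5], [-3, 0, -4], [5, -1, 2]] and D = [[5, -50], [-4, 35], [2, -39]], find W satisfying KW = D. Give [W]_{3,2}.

-5

K is on the left of W, so left-multiply by K⁻¹: W = K⁻¹D.
K has determinant -5; K⁻¹ = [[4/5, 1, 0], [14/5, 3, -1], [-3/5, -1, 0]].
W = K⁻¹D = [[4/5, 1, 0], [14/5, 3, -1], [-3/5, -1, 0]] · [[5, -50], [-4, 35], [2, -39]] = [[0, -5], [0, 4], [1, -5]].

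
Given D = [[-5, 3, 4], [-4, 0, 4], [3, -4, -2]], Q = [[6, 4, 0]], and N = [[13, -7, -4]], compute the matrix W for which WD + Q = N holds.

WD = N − Q = [[7, -11, -4]].
Since D sits to the right of W, W = (N − Q)D⁻¹.
det D = -4, so D⁻¹ = [[-4, 5/2, -3], [-1, 1/2, -1], [-4, 11/4, -3]].
W = (N − Q)D⁻¹ = [[-1, 1, 2]].

W = [[-1, 1, 2]]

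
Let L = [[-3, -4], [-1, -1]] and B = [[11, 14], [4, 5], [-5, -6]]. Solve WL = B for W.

L is on the right of W, so right-multiply by L⁻¹: W = BL⁻¹.
det L = -1; the adjugate gives L⁻¹ = [[1, -4], [-1, 3]].
W = BL⁻¹ = [[11, 14], [4, 5], [-5, -6]] · [[1, -4], [-1, 3]] = [[-3, -2], [-1, -1], [1, 2]].

W = [[-3, -2], [-1, -1], [1, 2]]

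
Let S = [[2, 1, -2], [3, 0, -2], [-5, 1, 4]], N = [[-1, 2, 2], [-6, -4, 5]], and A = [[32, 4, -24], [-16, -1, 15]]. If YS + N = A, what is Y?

YS = A − N = [[33, 2, -26], [-10, 3, 10]].
Right-multiplying both sides by S⁻¹ gives Y = (A − N)S⁻¹.
det S = -4; the adjugate gives S⁻¹ = [[-1/2, 3/2, 1/2], [1/2, 1/2, 1/2], [-3/4, 7/4, 3/4]].
Y = (A − N)S⁻¹ = [[4, 5, -2], [-1, 4, 4]].

Y = [[4, 5, -2], [-1, 4, 4]]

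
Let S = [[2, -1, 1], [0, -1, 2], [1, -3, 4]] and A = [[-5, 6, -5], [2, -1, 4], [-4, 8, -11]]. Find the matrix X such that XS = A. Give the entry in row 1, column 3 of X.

Since S sits to the right of X, X = AS⁻¹.
det S = 3, so S⁻¹ = [[2/3, 1/3, -1/3], [2/3, 7/3, -4/3], [1/3, 5/3, -2/3]].
X = AS⁻¹ = [[-5, 6, -5], [2, -1, 4], [-4, 8, -11]] · [[2/3, 1/3, -1/3], [2/3, 7/3, -4/3], [1/3, 5/3, -2/3]] = [[-1, 4, -3], [2, 5, -2], [-1, -1, -2]].

-3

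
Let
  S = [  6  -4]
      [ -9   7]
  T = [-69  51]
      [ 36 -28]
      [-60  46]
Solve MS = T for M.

M = [[-4, 5], [0, -4], [-1, 6]]

Since S sits to the right of M, M = TS⁻¹.
S has determinant 6; S⁻¹ = [[7/6, 2/3], [3/2, 1]].
M = TS⁻¹ = [[-69, 51], [36, -28], [-60, 46]] · [[7/6, 2/3], [3/2, 1]] = [[-4, 5], [0, -4], [-1, 6]].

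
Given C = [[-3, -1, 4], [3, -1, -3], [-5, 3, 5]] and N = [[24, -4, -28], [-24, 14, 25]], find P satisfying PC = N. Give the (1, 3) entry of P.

-3

Since C sits to the right of P, P = NC⁻¹.
C has determinant 4; C⁻¹ = [[1, 17/4, 7/4], [0, 5/4, 3/4], [1, 7/2, 3/2]].
P = NC⁻¹ = [[24, -4, -28], [-24, 14, 25]] · [[1, 17/4, 7/4], [0, 5/4, 3/4], [1, 7/2, 3/2]] = [[-4, -1, -3], [1, 3, 6]].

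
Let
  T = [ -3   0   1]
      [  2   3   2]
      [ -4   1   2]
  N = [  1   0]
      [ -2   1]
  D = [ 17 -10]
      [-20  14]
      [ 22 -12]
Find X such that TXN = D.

X = [[1, 5], [2, -2], [0, 5]]

Isolating X: multiply by T⁻¹ from the left and N⁻¹ from the right, so X = T⁻¹DN⁻¹.
det T = 2; the adjugate gives T⁻¹ = [[2, 1/2, -3/2], [-6, -1, 4], [7, 3/2, -9/2]].
det N = 1; the adjugate gives N⁻¹ = [[1, 0], [2, 1]].
T⁻¹D = [[-9, 5], [6, -2], [-10, 5]].
X = (T⁻¹D)N⁻¹ = [[1, 5], [2, -2], [0, 5]].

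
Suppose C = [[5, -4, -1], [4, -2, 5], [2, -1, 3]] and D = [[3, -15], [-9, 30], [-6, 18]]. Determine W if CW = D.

Left-multiplying both sides by C⁻¹ gives W = C⁻¹D.
det C = 3, so C⁻¹ = [[-1/3, 13/3, -22/3], [-2/3, 17/3, -29/3], [0, -1, 2]].
W = C⁻¹D = [[-1/3, 13/3, -22/3], [-2/3, 17/3, -29/3], [0, -1, 2]] · [[3, -15], [-9, 30], [-6, 18]] = [[4, 3], [5, 6], [-3, 6]].

W = [[4, 3], [5, 6], [-3, 6]]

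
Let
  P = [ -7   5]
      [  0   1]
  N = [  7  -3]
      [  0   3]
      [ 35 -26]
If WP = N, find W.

W = [[-1, 2], [0, 3], [-5, -1]]

Right-multiplying both sides by P⁻¹ gives W = NP⁻¹.
det P = -7, so P⁻¹ = [[-1/7, 5/7], [0, 1]].
W = NP⁻¹ = [[7, -3], [0, 3], [35, -26]] · [[-1/7, 5/7], [0, 1]] = [[-1, 2], [0, 3], [-5, -1]].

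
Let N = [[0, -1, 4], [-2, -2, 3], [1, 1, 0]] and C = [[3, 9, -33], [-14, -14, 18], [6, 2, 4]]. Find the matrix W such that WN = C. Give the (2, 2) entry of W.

Since N sits to the right of W, W = CN⁻¹.
N has determinant -3; N⁻¹ = [[1, -4/3, -5/3], [-1, 4/3, 8/3], [0, 1/3, 2/3]].
W = CN⁻¹ = [[3, 9, -33], [-14, -14, 18], [6, 2, 4]] · [[1, -4/3, -5/3], [-1, 4/3, 8/3], [0, 1/3, 2/3]] = [[-6, -3, -3], [0, 6, -2], [4, -4, -2]].

6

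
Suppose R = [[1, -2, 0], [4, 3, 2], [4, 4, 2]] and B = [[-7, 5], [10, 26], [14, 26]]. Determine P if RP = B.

P = [[1, 5], [4, 0], [-3, 3]]

Left-multiplying both sides by R⁻¹ gives P = R⁻¹B.
det R = -2; the adjugate gives R⁻¹ = [[1, -2, 2], [0, -1, 1], [-2, 6, -11/2]].
P = R⁻¹B = [[1, -2, 2], [0, -1, 1], [-2, 6, -11/2]] · [[-7, 5], [10, 26], [14, 26]] = [[1, 5], [4, 0], [-3, 3]].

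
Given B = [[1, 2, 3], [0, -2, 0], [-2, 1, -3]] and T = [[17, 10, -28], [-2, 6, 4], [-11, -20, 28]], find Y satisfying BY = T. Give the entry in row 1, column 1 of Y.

Left-multiplying both sides by B⁻¹ gives Y = B⁻¹T.
det B = -6, so B⁻¹ = [[-1, -3/2, -1], [0, -1/2, 0], [2/3, 5/6, 1/3]].
Y = B⁻¹T = [[-1, -3/2, -1], [0, -1/2, 0], [2/3, 5/6, 1/3]] · [[17, 10, -28], [-2, 6, 4], [-11, -20, 28]] = [[-3, 1, -6], [1, -3, -2], [6, 5, -6]].

-3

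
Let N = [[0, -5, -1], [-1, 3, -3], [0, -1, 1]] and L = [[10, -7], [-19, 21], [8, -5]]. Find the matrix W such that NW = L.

Since N multiplies W on the left, W = N⁻¹L.
N has determinant -6; N⁻¹ = [[0, -1, -3], [-1/6, 0, -1/6], [-1/6, 0, 5/6]].
W = N⁻¹L = [[0, -1, -3], [-1/6, 0, -1/6], [-1/6, 0, 5/6]] · [[10, -7], [-19, 21], [8, -5]] = [[-5, -6], [-3, 2], [5, -3]].

W = [[-5, -6], [-3, 2], [5, -3]]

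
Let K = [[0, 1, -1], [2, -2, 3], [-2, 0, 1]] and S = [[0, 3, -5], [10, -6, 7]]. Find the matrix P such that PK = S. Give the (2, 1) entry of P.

K is on the right of P, so right-multiply by K⁻¹: P = SK⁻¹.
det K = -4; the adjugate gives K⁻¹ = [[1/2, 1/4, -1/4], [2, 1/2, 1/2], [1, 1/2, 1/2]].
P = SK⁻¹ = [[0, 3, -5], [10, -6, 7]] · [[1/2, 1/4, -1/4], [2, 1/2, 1/2], [1, 1/2, 1/2]] = [[1, -1, -1], [0, 3, -2]].

0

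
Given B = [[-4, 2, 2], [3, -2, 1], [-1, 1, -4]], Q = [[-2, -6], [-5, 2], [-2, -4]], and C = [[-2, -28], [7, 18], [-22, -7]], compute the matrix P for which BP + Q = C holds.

P = [[0, 3], [-4, -4], [4, -1]]

BP = C − Q = [[0, -22], [12, 16], [-20, -3]].
Since B multiplies P on the left, P = B⁻¹(C − Q).
B has determinant -4; B⁻¹ = [[-7/4, -5/2, -3/2], [-11/4, -9/2, -5/2], [-1/4, -1/2, -1/2]].
P = B⁻¹(C − Q) = [[0, 3], [-4, -4], [4, -1]].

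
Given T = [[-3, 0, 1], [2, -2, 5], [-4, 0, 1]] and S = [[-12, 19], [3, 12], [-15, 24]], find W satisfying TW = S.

T is on the left of W, so left-multiply by T⁻¹: W = T⁻¹S.
det T = -2; the adjugate gives T⁻¹ = [[1, 0, -1], [11, -1/2, -17/2], [4, 0, -3]].
W = T⁻¹S = [[1, 0, -1], [11, -1/2, -17/2], [4, 0, -3]] · [[-12, 19], [3, 12], [-15, 24]] = [[3, -5], [-6, -1], [-3, 4]].

W = [[3, -5], [-6, -1], [-3, 4]]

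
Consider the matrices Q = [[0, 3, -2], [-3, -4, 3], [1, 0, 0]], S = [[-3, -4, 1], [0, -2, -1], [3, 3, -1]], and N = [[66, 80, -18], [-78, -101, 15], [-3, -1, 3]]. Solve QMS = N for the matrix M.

M = [[2, -2, 1], [-4, -2, 4], [-3, -1, -2]]

M = Q⁻¹NS⁻¹ (apply Q⁻¹ on the left and S⁻¹ on the right).
Q has determinant 1; Q⁻¹ = [[0, 0, 1], [3, 2, 6], [4, 3, 9]].
S has determinant 3; S⁻¹ = [[5/3, -1/3, 2], [-1, 0, -1], [2, -1, 2]].
Q⁻¹N = [[-3, -1, 3], [24, 32, -6], [3, 8, 0]].
M = (Q⁻¹N)S⁻¹ = [[2, -2, 1], [-4, -2, 4], [-3, -1, -2]].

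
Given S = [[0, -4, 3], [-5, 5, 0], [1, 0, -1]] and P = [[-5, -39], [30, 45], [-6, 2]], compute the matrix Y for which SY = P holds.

Since S multiplies Y on the left, Y = S⁻¹P.
det S = 5, so S⁻¹ = [[-1, -4/5, -3], [-1, -3/5, -3], [-1, -4/5, -4]].
Y = S⁻¹P = [[-1, -4/5, -3], [-1, -3/5, -3], [-1, -4/5, -4]] · [[-5, -39], [30, 45], [-6, 2]] = [[-1, -3], [5, 6], [5, -5]].

Y = [[-1, -3], [5, 6], [5, -5]]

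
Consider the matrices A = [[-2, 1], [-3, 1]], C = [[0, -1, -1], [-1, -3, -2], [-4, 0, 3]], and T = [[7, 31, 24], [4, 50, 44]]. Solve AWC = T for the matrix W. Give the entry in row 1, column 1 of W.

Isolating W: multiply by A⁻¹ from the left and C⁻¹ from the right, so W = A⁻¹TC⁻¹.
det A = 1, so A⁻¹ = [[1, -1], [3, -2]].
det C = 1, so C⁻¹ = [[-9, 3, -1], [11, -4, 1], [-12, 4, -1]].
A⁻¹T = [[3, -19, -20], [13, -7, -16]].
W = (A⁻¹T)C⁻¹ = [[4, 5, -2], [-2, 3, -4]].

4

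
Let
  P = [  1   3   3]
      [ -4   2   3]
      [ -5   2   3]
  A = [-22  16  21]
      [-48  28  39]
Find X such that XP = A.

P is on the right of X, so right-multiply by P⁻¹: X = AP⁻¹.
det P = -3, so P⁻¹ = [[0, 1, -1], [1, -6, 5], [-2/3, 17/3, -14/3]].
X = AP⁻¹ = [[-22, 16, 21], [-48, 28, 39]] · [[0, 1, -1], [1, -6, 5], [-2/3, 17/3, -14/3]] = [[2, 1, 4], [2, 5, 6]].

X = [[2, 1, 4], [2, 5, 6]]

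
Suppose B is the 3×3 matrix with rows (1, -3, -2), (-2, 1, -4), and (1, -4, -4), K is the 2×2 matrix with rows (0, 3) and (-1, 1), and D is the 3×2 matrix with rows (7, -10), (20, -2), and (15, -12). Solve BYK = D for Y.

Left-multiply by B⁻¹ and right-multiply by K⁻¹: Y = B⁻¹DK⁻¹.
B has determinant 2; B⁻¹ = [[-10, -2, 7], [-6, -1, 4], [7/2, 1/2, -5/2]].
det K = 3, so K⁻¹ = [[1/3, -1], [1/3, 0]].
B⁻¹D = [[-5, 20], [-2, 14], [-3, -6]].
Y = (B⁻¹D)K⁻¹ = [[5, 5], [4, 2], [-3, 3]].

Y = [[5, 5], [4, 2], [-3, 3]]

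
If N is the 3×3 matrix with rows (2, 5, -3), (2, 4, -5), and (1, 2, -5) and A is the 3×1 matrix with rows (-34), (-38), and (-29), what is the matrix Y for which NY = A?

Since N multiplies Y on the left, Y = N⁻¹A.
det N = 5, so N⁻¹ = [[-2, 19/5, -13/5], [1, -7/5, 4/5], [0, 1/5, -2/5]].
Y = N⁻¹A = [[-2, 19/5, -13/5], [1, -7/5, 4/5], [0, 1/5, -2/5]] · [[-34], [-38], [-29]] = [[-1], [-4], [4]].

Y = [[-1], [-4], [4]]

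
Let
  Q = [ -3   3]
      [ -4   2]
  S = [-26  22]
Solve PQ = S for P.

P = [[6, 2]]

Q is on the right of P, so right-multiply by Q⁻¹: P = SQ⁻¹.
det Q = 6; the adjugate gives Q⁻¹ = [[1/3, -1/2], [2/3, -1/2]].
P = SQ⁻¹ = [[-26, 22]] · [[1/3, -1/2], [2/3, -1/2]] = [[6, 2]].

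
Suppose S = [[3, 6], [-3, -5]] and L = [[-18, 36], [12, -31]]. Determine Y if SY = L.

Left-multiplying both sides by S⁻¹ gives Y = S⁻¹L.
det S = 3; the adjugate gives S⁻¹ = [[-5/3, -2], [1, 1]].
Y = S⁻¹L = [[-5/3, -2], [1, 1]] · [[-18, 36], [12, -31]] = [[6, 2], [-6, 5]].

Y = [[6, 2], [-6, 5]]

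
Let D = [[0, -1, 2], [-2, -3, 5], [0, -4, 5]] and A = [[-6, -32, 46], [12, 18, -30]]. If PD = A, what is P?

D is on the right of P, so right-multiply by D⁻¹: P = AD⁻¹.
det D = 6; the adjugate gives D⁻¹ = [[5/6, -1/2, 1/6], [5/3, 0, -2/3], [4/3, 0, -1/3]].
P = AD⁻¹ = [[-6, -32, 46], [12, 18, -30]] · [[5/6, -1/2, 1/6], [5/3, 0, -2/3], [4/3, 0, -1/3]] = [[3, 3, 5], [0, -6, 0]].

P = [[3, 3, 5], [0, -6, 0]]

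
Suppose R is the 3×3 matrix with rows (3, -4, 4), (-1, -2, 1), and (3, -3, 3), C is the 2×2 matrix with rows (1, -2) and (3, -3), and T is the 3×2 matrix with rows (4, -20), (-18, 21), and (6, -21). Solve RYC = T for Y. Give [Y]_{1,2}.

Left-multiply by R⁻¹ and right-multiply by C⁻¹: Y = R⁻¹TC⁻¹.
det R = 3, so R⁻¹ = [[-1, 0, 4/3], [2, -1, -7/3], [3, -1, -10/3]].
C has determinant 3; C⁻¹ = [[-1, 2/3], [-1, 1/3]].
R⁻¹T = [[4, -8], [12, -12], [10, -11]].
Y = (R⁻¹T)C⁻¹ = [[4, 0], [0, 4], [1, 3]].

0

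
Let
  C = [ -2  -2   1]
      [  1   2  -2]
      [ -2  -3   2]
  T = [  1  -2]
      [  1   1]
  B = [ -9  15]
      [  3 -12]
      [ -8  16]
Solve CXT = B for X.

X = C⁻¹BT⁻¹ (apply C⁻¹ on the left and T⁻¹ on the right).
det C = 1; the adjugate gives C⁻¹ = [[-2, 1, 2], [2, -2, -3], [1, -2, -2]].
det T = 3; the adjugate gives T⁻¹ = [[1/3, 2/3], [-1/3, 1/3]].
C⁻¹B = [[5, -10], [0, 6], [1, 7]].
X = (C⁻¹B)T⁻¹ = [[5, 0], [-2, 2], [-2, 3]].

X = [[5, 0], [-2, 2], [-2, 3]]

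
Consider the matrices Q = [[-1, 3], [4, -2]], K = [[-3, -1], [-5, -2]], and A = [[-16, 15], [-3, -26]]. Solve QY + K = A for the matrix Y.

QY = A − K = [[-13, 16], [2, -24]].
Q is on the left of Y, so left-multiply by Q⁻¹: Y = Q⁻¹(A − K).
det Q = -10; the adjugate gives Q⁻¹ = [[1/5, 3/10], [2/5, 1/10]].
Y = Q⁻¹(A − K) = [[-2, -4], [-5, 4]].

Y = [[-2, -4], [-5, 4]]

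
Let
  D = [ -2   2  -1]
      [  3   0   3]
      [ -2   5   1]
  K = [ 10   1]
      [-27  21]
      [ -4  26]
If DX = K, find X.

X = [[-5, 2], [-2, 5], [-4, 5]]

D is on the left of X, so left-multiply by D⁻¹: X = D⁻¹K.
D has determinant -3; D⁻¹ = [[5, 7/3, -2], [3, 4/3, -1], [-5, -2, 2]].
X = D⁻¹K = [[5, 7/3, -2], [3, 4/3, -1], [-5, -2, 2]] · [[10, 1], [-27, 21], [-4, 26]] = [[-5, 2], [-2, 5], [-4, 5]].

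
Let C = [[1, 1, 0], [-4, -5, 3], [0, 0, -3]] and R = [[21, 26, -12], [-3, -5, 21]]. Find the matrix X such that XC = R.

X = [[1, -5, -1], [5, 2, -5]]

Right-multiplying both sides by C⁻¹ gives X = RC⁻¹.
C has determinant 3; C⁻¹ = [[5, 1, 1], [-4, -1, -1], [0, 0, -1/3]].
X = RC⁻¹ = [[21, 26, -12], [-3, -5, 21]] · [[5, 1, 1], [-4, -1, -1], [0, 0, -1/3]] = [[1, -5, -1], [5, 2, -5]].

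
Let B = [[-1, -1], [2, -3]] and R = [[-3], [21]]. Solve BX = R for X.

X = [[6], [-3]]

Since B multiplies X on the left, X = B⁻¹R.
det B = 5; the adjugate gives B⁻¹ = [[-3/5, 1/5], [-2/5, -1/5]].
X = B⁻¹R = [[-3/5, 1/5], [-2/5, -1/5]] · [[-3], [21]] = [[6], [-3]].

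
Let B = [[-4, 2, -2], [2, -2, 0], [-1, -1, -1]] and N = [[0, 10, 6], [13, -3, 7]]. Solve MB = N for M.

M = [[-1, -4, -4], [-2, 1, -3]]

Since B sits to the right of M, M = NB⁻¹.
B has determinant 4; B⁻¹ = [[1/2, 1, -1], [1/2, 1/2, -1], [-1, -3/2, 1]].
M = NB⁻¹ = [[0, 10, 6], [13, -3, 7]] · [[1/2, 1, -1], [1/2, 1/2, -1], [-1, -3/2, 1]] = [[-1, -4, -4], [-2, 1, -3]].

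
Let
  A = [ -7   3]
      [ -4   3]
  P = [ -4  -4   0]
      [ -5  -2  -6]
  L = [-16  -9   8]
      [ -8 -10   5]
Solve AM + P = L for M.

M = [[3, -1, 1], [3, -4, 5]]

AM = L − P = [[-12, -5, 8], [-3, -8, 11]].
A is on the left of M, so left-multiply by A⁻¹: M = A⁻¹(L − P).
det A = -9, so A⁻¹ = [[-1/3, 1/3], [-4/9, 7/9]].
M = A⁻¹(L − P) = [[3, -1, 1], [3, -4, 5]].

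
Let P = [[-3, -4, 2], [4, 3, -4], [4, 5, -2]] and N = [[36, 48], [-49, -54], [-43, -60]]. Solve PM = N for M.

P is on the left of M, so left-multiply by P⁻¹: M = P⁻¹N.
P has determinant 6; P⁻¹ = [[7/3, 1/3, 5/3], [-4/3, -1/3, -2/3], [4/3, -1/6, 7/6]].
M = P⁻¹N = [[7/3, 1/3, 5/3], [-4/3, -1/3, -2/3], [4/3, -1/6, 7/6]] · [[36, 48], [-49, -54], [-43, -60]] = [[-4, -6], [-3, -6], [6, 3]].

M = [[-4, -6], [-3, -6], [6, 3]]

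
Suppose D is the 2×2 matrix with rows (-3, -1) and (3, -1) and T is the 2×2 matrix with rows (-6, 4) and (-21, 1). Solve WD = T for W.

Right-multiplying both sides by D⁻¹ gives W = TD⁻¹.
det D = 6; the adjugate gives D⁻¹ = [[-1/6, 1/6], [-1/2, -1/2]].
W = TD⁻¹ = [[-6, 4], [-21, 1]] · [[-1/6, 1/6], [-1/2, -1/2]] = [[-1, -3], [3, -4]].

W = [[-1, -3], [3, -4]]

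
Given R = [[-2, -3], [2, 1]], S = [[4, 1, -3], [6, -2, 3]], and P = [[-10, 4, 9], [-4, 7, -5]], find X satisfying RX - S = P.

X = [[0, 5, 0], [2, -5, -2]]

RX = P + S = [[-6, 5, 6], [2, 5, -2]].
Since R multiplies X on the left, X = R⁻¹(P + S).
det R = 4, so R⁻¹ = [[1/4, 3/4], [-1/2, -1/2]].
X = R⁻¹(P + S) = [[0, 5, 0], [2, -5, -2]].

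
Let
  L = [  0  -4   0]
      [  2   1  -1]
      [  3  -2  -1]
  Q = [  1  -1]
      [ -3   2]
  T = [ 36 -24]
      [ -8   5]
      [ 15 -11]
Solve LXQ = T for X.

X = [[2, 2], [0, 3], [3, 4]]

Left-multiply by L⁻¹ and right-multiply by Q⁻¹: X = L⁻¹TQ⁻¹.
L has determinant 4; L⁻¹ = [[-3/4, -1, 1], [-1/4, 0, 0], [-7/4, -3, 2]].
det Q = -1, so Q⁻¹ = [[-2, -1], [-3, -1]].
L⁻¹T = [[-4, 2], [-9, 6], [-9, 5]].
X = (L⁻¹T)Q⁻¹ = [[2, 2], [0, 3], [3, 4]].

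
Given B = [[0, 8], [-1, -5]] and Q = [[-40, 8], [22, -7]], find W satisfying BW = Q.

Since B multiplies W on the left, W = B⁻¹Q.
det B = 8, so B⁻¹ = [[-5/8, -1], [1/8, 0]].
W = B⁻¹Q = [[-5/8, -1], [1/8, 0]] · [[-40, 8], [22, -7]] = [[3, 2], [-5, 1]].

W = [[3, 2], [-5, 1]]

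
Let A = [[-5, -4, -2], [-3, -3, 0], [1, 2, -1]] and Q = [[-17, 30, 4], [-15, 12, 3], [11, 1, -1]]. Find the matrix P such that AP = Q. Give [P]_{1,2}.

-4

Left-multiplying both sides by A⁻¹ gives P = A⁻¹Q.
A has determinant 3; A⁻¹ = [[1, -8/3, -2], [-1, 7/3, 2], [-1, 2, 1]].
P = A⁻¹Q = [[1, -8/3, -2], [-1, 7/3, 2], [-1, 2, 1]] · [[-17, 30, 4], [-15, 12, 3], [11, 1, -1]] = [[1, -4, -2], [4, 0, 1], [-2, -5, 1]].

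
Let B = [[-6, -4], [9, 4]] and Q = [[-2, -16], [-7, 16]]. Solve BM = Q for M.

B is on the left of M, so left-multiply by B⁻¹: M = B⁻¹Q.
det B = 12; the adjugate gives B⁻¹ = [[1/3, 1/3], [-3/4, -1/2]].
M = B⁻¹Q = [[1/3, 1/3], [-3/4, -1/2]] · [[-2, -16], [-7, 16]] = [[-3, 0], [5, 4]].

M = [[-3, 0], [5, 4]]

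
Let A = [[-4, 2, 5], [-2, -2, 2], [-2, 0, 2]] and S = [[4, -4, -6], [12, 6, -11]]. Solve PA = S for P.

P = [[-2, 0, 2], [1, -2, -6]]

A is on the right of P, so right-multiply by A⁻¹: P = SA⁻¹.
det A = -4, so A⁻¹ = [[1, 1, -7/2], [0, -1/2, 1/2], [1, 1, -3]].
P = SA⁻¹ = [[4, -4, -6], [12, 6, -11]] · [[1, 1, -7/2], [0, -1/2, 1/2], [1, 1, -3]] = [[-2, 0, 2], [1, -2, -6]].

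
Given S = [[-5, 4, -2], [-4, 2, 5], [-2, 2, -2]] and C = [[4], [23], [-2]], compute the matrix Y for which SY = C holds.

Y = [[-2], [0], [3]]

Since S multiplies Y on the left, Y = S⁻¹C.
det S = 6; the adjugate gives S⁻¹ = [[-7/3, 2/3, 4], [-3, 1, 11/2], [-2/3, 1/3, 1]].
Y = S⁻¹C = [[-7/3, 2/3, 4], [-3, 1, 11/2], [-2/3, 1/3, 1]] · [[4], [23], [-2]] = [[-2], [0], [3]].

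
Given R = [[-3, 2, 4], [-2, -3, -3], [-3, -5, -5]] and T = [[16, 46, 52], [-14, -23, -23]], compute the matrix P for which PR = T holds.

R is on the right of P, so right-multiply by R⁻¹: P = TR⁻¹.
R has determinant 2; R⁻¹ = [[0, -5, 3], [-1/2, 27/2, -17/2], [1/2, -21/2, 13/2]].
P = TR⁻¹ = [[16, 46, 52], [-14, -23, -23]] · [[0, -5, 3], [-1/2, 27/2, -17/2], [1/2, -21/2, 13/2]] = [[3, -5, -5], [0, 1, 4]].

P = [[3, -5, -5], [0, 1, 4]]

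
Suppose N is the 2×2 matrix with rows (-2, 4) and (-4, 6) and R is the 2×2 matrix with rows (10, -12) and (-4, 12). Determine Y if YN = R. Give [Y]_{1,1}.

3

Since N sits to the right of Y, Y = RN⁻¹.
N has determinant 4; N⁻¹ = [[3/2, -1], [1, -1/2]].
Y = RN⁻¹ = [[10, -12], [-4, 12]] · [[3/2, -1], [1, -1/2]] = [[3, -4], [6, -2]].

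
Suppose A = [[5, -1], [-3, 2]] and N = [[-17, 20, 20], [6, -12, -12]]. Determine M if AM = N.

M = [[-4, 4, 4], [-3, 0, 0]]

A is on the left of M, so left-multiply by A⁻¹: M = A⁻¹N.
det A = 7, so A⁻¹ = [[2/7, 1/7], [3/7, 5/7]].
M = A⁻¹N = [[2/7, 1/7], [3/7, 5/7]] · [[-17, 20, 20], [6, -12, -12]] = [[-4, 4, 4], [-3, 0, 0]].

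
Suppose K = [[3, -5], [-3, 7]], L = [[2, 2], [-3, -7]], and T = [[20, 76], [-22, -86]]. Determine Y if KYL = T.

Y = K⁻¹TL⁻¹ (apply K⁻¹ on the left and L⁻¹ on the right).
det K = 6; the adjugate gives K⁻¹ = [[7/6, 5/6], [1/2, 1/2]].
det L = -8, so L⁻¹ = [[7/8, 1/4], [-3/8, -1/4]].
K⁻¹T = [[5, 17], [-1, -5]].
Y = (K⁻¹T)L⁻¹ = [[-2, -3], [1, 1]].

Y = [[-2, -3], [1, 1]]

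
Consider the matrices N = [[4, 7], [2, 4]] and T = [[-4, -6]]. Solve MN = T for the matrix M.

M = [[-2, 2]]

Since N sits to the right of M, M = TN⁻¹.
det N = 2, so N⁻¹ = [[2, -7/2], [-1, 2]].
M = TN⁻¹ = [[-4, -6]] · [[2, -7/2], [-1, 2]] = [[-2, 2]].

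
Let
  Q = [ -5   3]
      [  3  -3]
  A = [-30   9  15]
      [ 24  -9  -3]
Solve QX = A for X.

Q is on the left of X, so left-multiply by Q⁻¹: X = Q⁻¹A.
det Q = 6, so Q⁻¹ = [[-1/2, -1/2], [-1/2, -5/6]].
X = Q⁻¹A = [[-1/2, -1/2], [-1/2, -5/6]] · [[-30, 9, 15], [24, -9, -3]] = [[3, 0, -6], [-5, 3, -5]].

X = [[3, 0, -6], [-5, 3, -5]]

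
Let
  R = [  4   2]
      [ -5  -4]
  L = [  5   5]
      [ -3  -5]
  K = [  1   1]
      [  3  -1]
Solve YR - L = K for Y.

YR = K + L = [[6, 6], [0, -6]].
Right-multiplying both sides by R⁻¹ gives Y = (K + L)R⁻¹.
det R = -6; the adjugate gives R⁻¹ = [[2/3, 1/3], [-5/6, -2/3]].
Y = (K + L)R⁻¹ = [[-1, -2], [5, 4]].

Y = [[-1, -2], [5, 4]]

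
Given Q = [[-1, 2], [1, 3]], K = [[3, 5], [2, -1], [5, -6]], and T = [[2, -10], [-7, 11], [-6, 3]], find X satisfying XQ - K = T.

XQ = T + K = [[5, -5], [-5, 10], [-1, -3]].
Since Q sits to the right of X, X = (T + K)Q⁻¹.
Q has determinant -5; Q⁻¹ = [[-3/5, 2/5], [1/5, 1/5]].
X = (T + K)Q⁻¹ = [[-4, 1], [5, 0], [0, -1]].

X = [[-4, 1], [5, 0], [0, -1]]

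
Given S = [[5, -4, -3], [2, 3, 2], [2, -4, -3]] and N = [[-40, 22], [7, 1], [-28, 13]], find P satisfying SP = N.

P = [[-4, 3], [5, -1], [0, -1]]

Since S multiplies P on the left, P = S⁻¹N.
det S = -3, so S⁻¹ = [[1/3, 0, -1/3], [-10/3, 3, 16/3], [14/3, -4, -23/3]].
P = S⁻¹N = [[1/3, 0, -1/3], [-10/3, 3, 16/3], [14/3, -4, -23/3]] · [[-40, 22], [7, 1], [-28, 13]] = [[-4, 3], [5, -1], [0, -1]].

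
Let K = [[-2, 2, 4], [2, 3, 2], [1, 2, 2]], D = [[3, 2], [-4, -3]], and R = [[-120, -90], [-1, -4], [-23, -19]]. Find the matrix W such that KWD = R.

W = [[1, -3], [5, 2], [-2, 5]]

W = K⁻¹RD⁻¹ (apply K⁻¹ on the left and D⁻¹ on the right).
K has determinant -4; K⁻¹ = [[-1/2, -1, 2], [1/2, 2, -3], [-1/4, -3/2, 5/2]].
det D = -1; the adjugate gives D⁻¹ = [[3, 2], [-4, -3]].
K⁻¹R = [[15, 11], [7, 4], [-26, -19]].
W = (K⁻¹R)D⁻¹ = [[1, -3], [5, 2], [-2, 5]].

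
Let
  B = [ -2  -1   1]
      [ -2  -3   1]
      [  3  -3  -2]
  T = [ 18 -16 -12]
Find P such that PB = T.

B is on the right of P, so right-multiply by B⁻¹: P = TB⁻¹.
det B = -2, so B⁻¹ = [[-9/2, 5/2, -1], [1/2, -1/2, 0], [-15/2, 9/2, -2]].
P = TB⁻¹ = [[18, -16, -12]] · [[-9/2, 5/2, -1], [1/2, -1/2, 0], [-15/2, 9/2, -2]] = [[1, -1, 6]].

P = [[1, -1, 6]]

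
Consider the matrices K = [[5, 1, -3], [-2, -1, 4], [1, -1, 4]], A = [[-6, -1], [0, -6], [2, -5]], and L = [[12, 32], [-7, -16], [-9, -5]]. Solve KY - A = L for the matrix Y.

Y = [[0, 4], [3, 2], [-1, -3]]

KY = L + A = [[6, 31], [-7, -22], [-7, -10]].
K is on the left of Y, so left-multiply by K⁻¹: Y = K⁻¹(L + A).
K has determinant 3; K⁻¹ = [[0, -1/3, 1/3], [4, 23/3, -14/3], [1, 2, -1]].
Y = K⁻¹(L + A) = [[0, 4], [3, 2], [-1, -3]].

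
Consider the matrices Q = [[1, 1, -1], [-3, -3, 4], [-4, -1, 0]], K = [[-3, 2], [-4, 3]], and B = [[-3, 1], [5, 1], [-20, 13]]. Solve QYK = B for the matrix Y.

Isolating Y: multiply by Q⁻¹ from the left and K⁻¹ from the right, so Y = Q⁻¹BK⁻¹.
det Q = -3; the adjugate gives Q⁻¹ = [[-4/3, -1/3, -1/3], [16/3, 4/3, 1/3], [3, 1, 0]].
det K = -1; the adjugate gives K⁻¹ = [[-3, 2], [-4, 3]].
Q⁻¹B = [[9, -6], [-16, 11], [-4, 4]].
Y = (Q⁻¹B)K⁻¹ = [[-3, 0], [4, 1], [-4, 4]].

Y = [[-3, 0], [4, 1], [-4, 4]]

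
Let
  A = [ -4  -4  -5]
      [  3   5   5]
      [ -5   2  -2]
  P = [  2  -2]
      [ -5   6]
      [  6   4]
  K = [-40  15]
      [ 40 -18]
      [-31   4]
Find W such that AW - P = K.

AW = K + P = [[-38, 13], [35, -12], [-25, 8]].
A is on the left of W, so left-multiply by A⁻¹: W = A⁻¹(K + P).
A has determinant 1; A⁻¹ = [[-20, -18, 5], [-19, -17, 5], [31, 28, -8]].
W = A⁻¹(K + P) = [[5, -4], [2, -3], [2, 3]].

W = [[5, -4], [2, -3], [2, 3]]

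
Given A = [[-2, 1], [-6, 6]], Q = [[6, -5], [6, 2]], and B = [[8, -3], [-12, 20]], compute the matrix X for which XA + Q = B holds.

X = [[-4, 1], [0, 3]]

XA = B − Q = [[2, 2], [-18, 18]].
Right-multiplying both sides by A⁻¹ gives X = (B − Q)A⁻¹.
det A = -6; the adjugate gives A⁻¹ = [[-1, 1/6], [-1, 1/3]].
X = (B − Q)A⁻¹ = [[-4, 1], [0, 3]].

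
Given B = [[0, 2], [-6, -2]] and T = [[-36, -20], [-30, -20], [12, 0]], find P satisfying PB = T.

Right-multiplying both sides by B⁻¹ gives P = TB⁻¹.
B has determinant 12; B⁻¹ = [[-1/6, -1/6], [1/2, 0]].
P = TB⁻¹ = [[-36, -20], [-30, -20], [12, 0]] · [[-1/6, -1/6], [1/2, 0]] = [[-4, 6], [-5, 5], [-2, -2]].

P = [[-4, 6], [-5, 5], [-2, -2]]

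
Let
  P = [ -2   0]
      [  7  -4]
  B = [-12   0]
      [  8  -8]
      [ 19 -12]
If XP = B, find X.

P is on the right of X, so right-multiply by P⁻¹: X = BP⁻¹.
P has determinant 8; P⁻¹ = [[-1/2, 0], [-7/8, -1/4]].
X = BP⁻¹ = [[-12, 0], [8, -8], [19, -12]] · [[-1/2, 0], [-7/8, -1/4]] = [[6, 0], [3, 2], [1, 3]].

X = [[6, 0], [3, 2], [1, 3]]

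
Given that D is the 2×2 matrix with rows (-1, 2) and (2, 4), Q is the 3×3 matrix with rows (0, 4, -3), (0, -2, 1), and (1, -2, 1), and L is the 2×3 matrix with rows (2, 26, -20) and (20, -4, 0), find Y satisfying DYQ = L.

Y = [[-3, -3, 4], [2, -2, 3]]

Left-multiply by D⁻¹ and right-multiply by Q⁻¹: Y = D⁻¹LQ⁻¹.
D has determinant -8; D⁻¹ = [[-1/2, 1/4], [1/4, 1/8]].
det Q = -2; the adjugate gives Q⁻¹ = [[0, -1, 1], [-1/2, -3/2, 0], [-1, -2, 0]].
D⁻¹L = [[4, -14, 10], [3, 6, -5]].
Y = (D⁻¹L)Q⁻¹ = [[-3, -3, 4], [2, -2, 3]].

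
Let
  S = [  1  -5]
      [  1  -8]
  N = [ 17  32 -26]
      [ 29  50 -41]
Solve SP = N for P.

Left-multiplying both sides by S⁻¹ gives P = S⁻¹N.
det S = -3; the adjugate gives S⁻¹ = [[8/3, -5/3], [1/3, -1/3]].
P = S⁻¹N = [[8/3, -5/3], [1/3, -1/3]] · [[17, 32, -26], [29, 50, -41]] = [[-3, 2, -1], [-4, -6, 5]].

P = [[-3, 2, -1], [-4, -6, 5]]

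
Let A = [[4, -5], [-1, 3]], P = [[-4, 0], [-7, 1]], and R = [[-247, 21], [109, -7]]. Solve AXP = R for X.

X = A⁻¹RP⁻¹ (apply A⁻¹ on the left and P⁻¹ on the right).
det A = 7, so A⁻¹ = [[3/7, 5/7], [1/7, 4/7]].
det P = -4, so P⁻¹ = [[-1/4, 0], [-7/4, 1]].
A⁻¹R = [[-28, 4], [27, -1]].
X = (A⁻¹R)P⁻¹ = [[0, 4], [-5, -1]].

X = [[0, 4], [-5, -1]]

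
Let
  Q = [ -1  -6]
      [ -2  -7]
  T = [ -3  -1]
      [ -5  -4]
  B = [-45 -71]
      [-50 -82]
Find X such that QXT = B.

Left-multiply by Q⁻¹ and right-multiply by T⁻¹: X = Q⁻¹BT⁻¹.
det Q = -5; the adjugate gives Q⁻¹ = [[7/5, -6/5], [-2/5, 1/5]].
det T = 7, so T⁻¹ = [[-4/7, 1/7], [5/7, -3/7]].
Q⁻¹B = [[-3, -1], [8, 12]].
X = (Q⁻¹B)T⁻¹ = [[1, 0], [4, -4]].

X = [[1, 0], [4, -4]]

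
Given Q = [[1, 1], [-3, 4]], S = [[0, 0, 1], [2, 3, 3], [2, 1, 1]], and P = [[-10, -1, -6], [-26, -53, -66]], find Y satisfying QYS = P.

Y = [[-1, 4, -5], [-4, -2, -2]]

Left-multiply by Q⁻¹ and right-multiply by S⁻¹: Y = Q⁻¹PS⁻¹.
det Q = 7, so Q⁻¹ = [[4/7, -1/7], [3/7, 1/7]].
det S = -4, so S⁻¹ = [[0, -1/4, 3/4], [-1, 1/2, -1/2], [1, 0, 0]].
Q⁻¹P = [[-2, 7, 6], [-8, -8, -12]].
Y = (Q⁻¹P)S⁻¹ = [[-1, 4, -5], [-4, -2, -2]].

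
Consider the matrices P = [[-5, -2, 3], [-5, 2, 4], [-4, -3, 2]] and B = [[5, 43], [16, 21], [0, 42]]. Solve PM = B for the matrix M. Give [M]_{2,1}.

2

Since P multiplies M on the left, M = P⁻¹B.
det P = 1; the adjugate gives P⁻¹ = [[16, -5, -14], [-6, 2, 5], [23, -7, -20]].
M = P⁻¹B = [[16, -5, -14], [-6, 2, 5], [23, -7, -20]] · [[5, 43], [16, 21], [0, 42]] = [[0, -5], [2, -6], [3, 2]].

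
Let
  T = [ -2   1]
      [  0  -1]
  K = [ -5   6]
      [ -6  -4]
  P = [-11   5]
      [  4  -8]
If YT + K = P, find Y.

Y = [[3, 4], [-5, -1]]

YT = P − K = [[-6, -1], [10, -4]].
Since T sits to the right of Y, Y = (P − K)T⁻¹.
T has determinant 2; T⁻¹ = [[-1/2, -1/2], [0, -1]].
Y = (P − K)T⁻¹ = [[3, 4], [-5, -1]].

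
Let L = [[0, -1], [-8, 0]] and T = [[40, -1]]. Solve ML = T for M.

Right-multiplying both sides by L⁻¹ gives M = TL⁻¹.
L has determinant -8; L⁻¹ = [[0, -1/8], [-1, 0]].
M = TL⁻¹ = [[40, -1]] · [[0, -1/8], [-1, 0]] = [[1, -5]].

M = [[1, -5]]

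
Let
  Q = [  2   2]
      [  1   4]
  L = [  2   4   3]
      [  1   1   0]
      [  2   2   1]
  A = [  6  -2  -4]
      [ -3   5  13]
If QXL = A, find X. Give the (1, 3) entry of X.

X = Q⁻¹AL⁻¹ (apply Q⁻¹ on the left and L⁻¹ on the right).
Q has determinant 6; Q⁻¹ = [[2/3, -1/3], [-1/6, 1/3]].
det L = -2, so L⁻¹ = [[-1/2, -1, 3/2], [1/2, 2, -3/2], [0, -2, 1]].
Q⁻¹A = [[5, -3, -7], [-2, 2, 5]].
X = (Q⁻¹A)L⁻¹ = [[-4, 3, 5], [2, -4, -1]].

5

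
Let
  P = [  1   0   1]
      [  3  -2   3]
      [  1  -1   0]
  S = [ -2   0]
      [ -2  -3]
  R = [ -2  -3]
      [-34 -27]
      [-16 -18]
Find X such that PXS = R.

X = P⁻¹RS⁻¹ (apply P⁻¹ on the left and S⁻¹ on the right).
det P = 2, so P⁻¹ = [[3/2, -1/2, 1], [3/2, -1/2, 0], [-1/2, 1/2, -1]].
det S = 6; the adjugate gives S⁻¹ = [[-1/2, 0], [1/3, -1/3]].
P⁻¹R = [[-2, -9], [14, 9], [0, 6]].
X = (P⁻¹R)S⁻¹ = [[-2, 3], [-4, -3], [2, -2]].

X = [[-2, 3], [-4, -3], [2, -2]]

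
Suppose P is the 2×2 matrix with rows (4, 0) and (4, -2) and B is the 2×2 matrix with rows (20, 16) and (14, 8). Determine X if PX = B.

X = [[5, 4], [3, 4]]

P is on the left of X, so left-multiply by P⁻¹: X = P⁻¹B.
det P = -8, so P⁻¹ = [[1/4, 0], [1/2, -1/2]].
X = P⁻¹B = [[1/4, 0], [1/2, -1/2]] · [[20, 16], [14, 8]] = [[5, 4], [3, 4]].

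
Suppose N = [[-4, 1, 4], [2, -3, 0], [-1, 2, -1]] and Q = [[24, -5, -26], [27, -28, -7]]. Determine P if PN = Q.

N is on the right of P, so right-multiply by N⁻¹: P = QN⁻¹.
N has determinant -6; N⁻¹ = [[-1/2, -3/2, -2], [-1/3, -4/3, -4/3], [-1/6, -7/6, -5/3]].
P = QN⁻¹ = [[24, -5, -26], [27, -28, -7]] · [[-1/2, -3/2, -2], [-1/3, -4/3, -4/3], [-1/6, -7/6, -5/3]] = [[-6, 1, 2], [-3, 5, -5]].

P = [[-6, 1, 2], [-3, 5, -5]]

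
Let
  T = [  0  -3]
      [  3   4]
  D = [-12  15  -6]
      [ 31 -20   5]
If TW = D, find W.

W = [[5, 0, -1], [4, -5, 2]]

Since T multiplies W on the left, W = T⁻¹D.
T has determinant 9; T⁻¹ = [[4/9, 1/3], [-1/3, 0]].
W = T⁻¹D = [[4/9, 1/3], [-1/3, 0]] · [[-12, 15, -6], [31, -20, 5]] = [[5, 0, -1], [4, -5, 2]].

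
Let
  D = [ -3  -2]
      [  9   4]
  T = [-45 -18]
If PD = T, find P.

P = [[-3, -6]]

Since D sits to the right of P, P = TD⁻¹.
det D = 6, so D⁻¹ = [[2/3, 1/3], [-3/2, -1/2]].
P = TD⁻¹ = [[-45, -18]] · [[2/3, 1/3], [-3/2, -1/2]] = [[-3, -6]].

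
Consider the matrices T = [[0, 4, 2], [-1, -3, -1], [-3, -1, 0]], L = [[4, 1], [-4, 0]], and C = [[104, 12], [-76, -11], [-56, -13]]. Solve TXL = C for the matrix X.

Isolating X: multiply by T⁻¹ from the left and L⁻¹ from the right, so X = T⁻¹CL⁻¹.
T has determinant -4; T⁻¹ = [[1/4, 1/2, -1/2], [-3/4, -3/2, 1/2], [2, 3, -1]].
det L = 4; the adjugate gives L⁻¹ = [[0, -1/4], [1, 1]].
T⁻¹C = [[16, 4], [8, 1], [36, 4]].
X = (T⁻¹C)L⁻¹ = [[4, 0], [1, -1], [4, -5]].

X = [[4, 0], [1, -1], [4, -5]]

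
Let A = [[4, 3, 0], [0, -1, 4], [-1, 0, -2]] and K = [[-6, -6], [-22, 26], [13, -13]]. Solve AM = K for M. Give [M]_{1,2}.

3

Left-multiplying both sides by A⁻¹ gives M = A⁻¹K.
det A = -4; the adjugate gives A⁻¹ = [[-1/2, -3/2, -3], [1, 2, 4], [1/4, 3/4, 1]].
M = A⁻¹K = [[-1/2, -3/2, -3], [1, 2, 4], [1/4, 3/4, 1]] · [[-6, -6], [-22, 26], [13, -13]] = [[-3, 3], [2, -6], [-5, 5]].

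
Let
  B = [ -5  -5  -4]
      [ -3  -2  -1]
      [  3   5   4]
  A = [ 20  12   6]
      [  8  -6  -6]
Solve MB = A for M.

M = [[-1, -6, -1], [-4, -2, -6]]

B is on the right of M, so right-multiply by B⁻¹: M = AB⁻¹.
det B = 6; the adjugate gives B⁻¹ = [[-1/2, 0, -1/2], [3/2, -4/3, 7/6], [-3/2, 5/3, -5/6]].
M = AB⁻¹ = [[20, 12, 6], [8, -6, -6]] · [[-1/2, 0, -1/2], [3/2, -4/3, 7/6], [-3/2, 5/3, -5/6]] = [[-1, -6, -1], [-4, -2, -6]].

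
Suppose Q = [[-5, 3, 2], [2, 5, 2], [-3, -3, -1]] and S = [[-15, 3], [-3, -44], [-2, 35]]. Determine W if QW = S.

W = [[2, -5], [-1, -6], [-1, -2]]

Q is on the left of W, so left-multiply by Q⁻¹: W = Q⁻¹S.
det Q = 1, so Q⁻¹ = [[1, -3, -4], [-4, 11, 14], [9, -24, -31]].
W = Q⁻¹S = [[1, -3, -4], [-4, 11, 14], [9, -24, -31]] · [[-15, 3], [-3, -44], [-2, 35]] = [[2, -5], [-1, -6], [-1, -2]].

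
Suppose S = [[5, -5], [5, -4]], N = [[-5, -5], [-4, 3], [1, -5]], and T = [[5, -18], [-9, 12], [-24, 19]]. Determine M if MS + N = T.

MS = T − N = [[10, -13], [-5, 9], [-25, 24]].
Right-multiplying both sides by S⁻¹ gives M = (T − N)S⁻¹.
det S = 5; the adjugate gives S⁻¹ = [[-4/5, 1], [-1, 1]].
M = (T − N)S⁻¹ = [[5, -3], [-5, 4], [-4, -1]].

M = [[5, -3], [-5, 4], [-4, -1]]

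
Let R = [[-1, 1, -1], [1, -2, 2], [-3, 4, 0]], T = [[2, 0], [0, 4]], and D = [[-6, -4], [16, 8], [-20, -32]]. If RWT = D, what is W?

Left-multiply by R⁻¹ and right-multiply by T⁻¹: W = R⁻¹DT⁻¹.
R has determinant 4; R⁻¹ = [[-2, -1, 0], [-3/2, -3/4, 1/4], [-1/2, 1/4, 1/4]].
det T = 8, so T⁻¹ = [[1/2, 0], [0, 1/4]].
R⁻¹D = [[-4, 0], [-8, -8], [2, -4]].
W = (R⁻¹D)T⁻¹ = [[-2, 0], [-4, -2], [1, -1]].

W = [[-2, 0], [-4, -2], [1, -1]]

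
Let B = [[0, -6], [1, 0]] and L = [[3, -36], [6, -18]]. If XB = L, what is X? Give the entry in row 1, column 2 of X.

3

Right-multiplying both sides by B⁻¹ gives X = LB⁻¹.
B has determinant 6; B⁻¹ = [[0, 1], [-1/6, 0]].
X = LB⁻¹ = [[3, -36], [6, -18]] · [[0, 1], [-1/6, 0]] = [[6, 3], [3, 6]].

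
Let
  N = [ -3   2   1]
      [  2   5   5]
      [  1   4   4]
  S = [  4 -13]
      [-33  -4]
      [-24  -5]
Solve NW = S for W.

W = [[-4, 3], [-3, -2], [-2, 0]]

Left-multiplying both sides by N⁻¹ gives W = N⁻¹S.
det N = -3; the adjugate gives N⁻¹ = [[0, 4/3, -5/3], [1, 13/3, -17/3], [-1, -14/3, 19/3]].
W = N⁻¹S = [[0, 4/3, -5/3], [1, 13/3, -17/3], [-1, -14/3, 19/3]] · [[4, -13], [-33, -4], [-24, -5]] = [[-4, 3], [-3, -2], [-2, 0]].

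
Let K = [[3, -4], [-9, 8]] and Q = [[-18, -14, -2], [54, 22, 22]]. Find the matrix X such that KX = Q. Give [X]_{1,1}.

Left-multiplying both sides by K⁻¹ gives X = K⁻¹Q.
det K = -12; the adjugate gives K⁻¹ = [[-2/3, -1/3], [-3/4, -1/4]].
X = K⁻¹Q = [[-2/3, -1/3], [-3/4, -1/4]] · [[-18, -14, -2], [54, 22, 22]] = [[-6, 2, -6], [0, 5, -4]].

-6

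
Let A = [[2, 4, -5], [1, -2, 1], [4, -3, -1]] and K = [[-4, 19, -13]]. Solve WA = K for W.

Right-multiplying both sides by A⁻¹ gives W = KA⁻¹.
A has determinant 5; A⁻¹ = [[1, 19/5, -6/5], [1, 18/5, -7/5], [1, 22/5, -8/5]].
W = KA⁻¹ = [[-4, 19, -13]] · [[1, 19/5, -6/5], [1, 18/5, -7/5], [1, 22/5, -8/5]] = [[2, -4, -1]].

W = [[2, -4, -1]]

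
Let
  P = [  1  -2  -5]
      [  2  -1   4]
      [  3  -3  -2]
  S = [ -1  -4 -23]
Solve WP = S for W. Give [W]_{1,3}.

0

P is on the right of W, so right-multiply by P⁻¹: W = SP⁻¹.
P has determinant -3; P⁻¹ = [[-14/3, -11/3, 13/3], [-16/3, -13/3, 14/3], [1, 1, -1]].
W = SP⁻¹ = [[-1, -4, -23]] · [[-14/3, -11/3, 13/3], [-16/3, -13/3, 14/3], [1, 1, -1]] = [[3, -2, 0]].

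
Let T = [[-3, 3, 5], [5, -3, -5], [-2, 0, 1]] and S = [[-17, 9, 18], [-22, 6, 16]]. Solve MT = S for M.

Right-multiplying both sides by T⁻¹ gives M = ST⁻¹.
det T = -6, so T⁻¹ = [[1/2, 1/2, 0], [-5/6, -7/6, -5/3], [1, 1, 1]].
M = ST⁻¹ = [[-17, 9, 18], [-22, 6, 16]] · [[1/2, 1/2, 0], [-5/6, -7/6, -5/3], [1, 1, 1]] = [[2, -1, 3], [0, -2, 6]].

M = [[2, -1, 3], [0, -2, 6]]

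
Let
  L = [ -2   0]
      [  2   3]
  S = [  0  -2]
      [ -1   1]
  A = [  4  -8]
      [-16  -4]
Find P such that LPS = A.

P = [[-1, 2], [4, 4]]

Left-multiply by L⁻¹ and right-multiply by S⁻¹: P = L⁻¹AS⁻¹.
det L = -6; the adjugate gives L⁻¹ = [[-1/2, 0], [1/3, 1/3]].
S has determinant -2; S⁻¹ = [[-1/2, -1], [-1/2, 0]].
L⁻¹A = [[-2, 4], [-4, -4]].
P = (L⁻¹A)S⁻¹ = [[-1, 2], [4, 4]].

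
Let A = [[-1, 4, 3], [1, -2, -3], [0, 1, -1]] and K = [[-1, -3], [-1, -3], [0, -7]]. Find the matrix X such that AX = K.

X = [[-6, 3], [-1, -3], [-1, 4]]

Since A multiplies X on the left, X = A⁻¹K.
det A = 2, so A⁻¹ = [[5/2, 7/2, -3], [1/2, 1/2, 0], [1/2, 1/2, -1]].
X = A⁻¹K = [[5/2, 7/2, -3], [1/2, 1/2, 0], [1/2, 1/2, -1]] · [[-1, -3], [-1, -3], [0, -7]] = [[-6, 3], [-1, -3], [-1, 4]].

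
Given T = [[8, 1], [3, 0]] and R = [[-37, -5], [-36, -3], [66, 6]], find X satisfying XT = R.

X = [[-5, 1], [-3, -4], [6, 6]]

Since T sits to the right of X, X = RT⁻¹.
det T = -3, so T⁻¹ = [[0, 1/3], [1, -8/3]].
X = RT⁻¹ = [[-37, -5], [-36, -3], [66, 6]] · [[0, 1/3], [1, -8/3]] = [[-5, 1], [-3, -4], [6, 6]].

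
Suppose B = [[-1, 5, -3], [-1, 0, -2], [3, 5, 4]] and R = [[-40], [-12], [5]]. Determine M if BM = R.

B is on the left of M, so left-multiply by B⁻¹: M = B⁻¹R.
det B = -5; the adjugate gives B⁻¹ = [[-2, 7, 2], [2/5, -1, -1/5], [1, -4, -1]].
M = B⁻¹R = [[-2, 7, 2], [2/5, -1, -1/5], [1, -4, -1]] · [[-40], [-12], [5]] = [[6], [-5], [3]].

M = [[6], [-5], [3]]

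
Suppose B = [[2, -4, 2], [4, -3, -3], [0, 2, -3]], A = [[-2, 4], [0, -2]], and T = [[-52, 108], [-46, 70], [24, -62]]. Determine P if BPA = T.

Isolating P: multiply by B⁻¹ from the left and A⁻¹ from the right, so P = B⁻¹TA⁻¹.
det B = -2, so B⁻¹ = [[-15/2, 4, -9], [-6, 3, -7], [-4, 2, -5]].
A has determinant 4; A⁻¹ = [[-1/2, -1], [0, -1/2]].
B⁻¹T = [[-10, 28], [6, -4], [-4, 18]].
P = (B⁻¹T)A⁻¹ = [[5, -4], [-3, -4], [2, -5]].

P = [[5, -4], [-3, -4], [2, -5]]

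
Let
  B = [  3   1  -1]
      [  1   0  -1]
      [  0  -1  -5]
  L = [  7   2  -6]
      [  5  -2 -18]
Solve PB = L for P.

P = [[3, -2, 1], [1, 2, 3]]

Since B sits to the right of P, P = LB⁻¹.
det B = 3; the adjugate gives B⁻¹ = [[-1/3, 2, -1/3], [5/3, -5, 2/3], [-1/3, 1, -1/3]].
P = LB⁻¹ = [[7, 2, -6], [5, -2, -18]] · [[-1/3, 2, -1/3], [5/3, -5, 2/3], [-1/3, 1, -1/3]] = [[3, -2, 1], [1, 2, 3]].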